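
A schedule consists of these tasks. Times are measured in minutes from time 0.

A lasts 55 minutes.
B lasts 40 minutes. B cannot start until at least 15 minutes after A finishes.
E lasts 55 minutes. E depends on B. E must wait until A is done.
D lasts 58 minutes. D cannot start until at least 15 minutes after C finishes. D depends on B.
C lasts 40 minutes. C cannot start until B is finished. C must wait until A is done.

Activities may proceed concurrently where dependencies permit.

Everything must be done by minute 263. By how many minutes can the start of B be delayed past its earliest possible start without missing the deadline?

Nothing blocks A, so it runs from minute 0 to minute 55.
After A (finishes minute 55, plus 15-minute gap → minute 70), B can start at minute 70 and finishes at minute 110.

Working backward from the deadline:
To finish by minute 263, D (duration 58) must start no later than minute 205.
C must finish before D (must start by minute 205, minus 15-minute gap → minute 190). With a 40-minute duration, C must start by 190 − 40 = minute 150.
E has no dependents, so it just needs to finish by minute 263. Starting by 263 − 55 = minute 208 achieves that.
For B: C (must start by minute 150); D (must start by minute 205); E (must start by minute 208). The most restrictive is minute 150; with a 40-minute duration, B must start by minute 110.
So B can start as early as minute 70 and as late as minute 110, giving 110 − 70 = 40 minutes of slack.

40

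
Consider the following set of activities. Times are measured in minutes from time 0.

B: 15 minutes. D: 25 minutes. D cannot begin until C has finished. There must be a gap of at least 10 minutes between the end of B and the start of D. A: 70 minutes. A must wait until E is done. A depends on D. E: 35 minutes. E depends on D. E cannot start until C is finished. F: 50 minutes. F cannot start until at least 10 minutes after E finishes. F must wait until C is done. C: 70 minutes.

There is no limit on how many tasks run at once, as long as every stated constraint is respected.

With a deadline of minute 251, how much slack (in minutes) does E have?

51

C has no prerequisites, so it starts at minute 0 and finishes at minute 70.
B can start immediately at minute 0; it finishes at minute 15.
For D: C (finishes minute 70); B (finishes minute 15, plus 10-minute gap → minute 25). Taking the maximum gives a start of minute 70, and it finishes at 70 + 25 = minute 95.
E cannot start until D (finishes minute 95); C (finishes minute 70). The controlling bound is minute 95, so E finishes at 95 + 35 = minute 130.

Working backward from the deadline:
Nothing follows A; the deadline of minute 251 is its only limit. It must start by 251 − 70 = minute 181.
F must finish by minute 251; it takes 50 minutes, so it must start by 251 − 50 = minute 201.
For E: A (must start by minute 181); F (must start by minute 201, minus 10-minute gap → minute 191). The most restrictive is minute 181; with a 35-minute duration, E must start by minute 146.
So E can start as early as minute 95 and as late as minute 146, giving 146 − 95 = 51 minutes of slack.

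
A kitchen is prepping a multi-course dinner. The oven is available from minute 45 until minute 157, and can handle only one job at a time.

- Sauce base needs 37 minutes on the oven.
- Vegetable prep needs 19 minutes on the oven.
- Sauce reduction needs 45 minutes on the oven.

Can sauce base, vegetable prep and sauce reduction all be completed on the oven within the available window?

The oven window is 157 − 45 = 112 minutes.
Running back to back, the jobs need 37 + 19 + 45 = 101 minutes on the oven.
Since 101 ≤ 112, they fit within the window.

Yes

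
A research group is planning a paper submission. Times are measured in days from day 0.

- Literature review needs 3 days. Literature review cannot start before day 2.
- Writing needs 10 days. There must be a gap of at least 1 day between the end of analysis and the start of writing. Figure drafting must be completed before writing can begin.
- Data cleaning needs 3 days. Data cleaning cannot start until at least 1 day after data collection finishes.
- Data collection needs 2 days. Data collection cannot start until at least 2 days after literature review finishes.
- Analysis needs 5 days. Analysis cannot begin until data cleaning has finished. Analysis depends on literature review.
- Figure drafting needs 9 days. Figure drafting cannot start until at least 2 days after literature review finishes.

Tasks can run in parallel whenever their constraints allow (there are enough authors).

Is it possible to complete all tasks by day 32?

Yes

Literature review cannot begin until its own release at day 2. It runs from day 2 to 2 + 3 = day 5.
Figure drafting waits on literature review (finishes day 5, plus 2-day gap → day 7), so it starts at day 7 and finishes at 7 + 9 = day 16.
Data collection waits on literature review (finishes day 5, plus 2-day gap → day 7), so it starts at day 7 and finishes at 7 + 2 = day 9.
Data cleaning cannot begin until data collection (finishes day 9, plus 1-day gap → day 10). It runs from day 10 to 10 + 3 = day 13.
Analysis cannot start until data cleaning (finishes day 13); literature review (finishes day 5). The controlling bound is day 13, so analysis finishes at 13 + 5 = day 18.
Writing needs all of analysis (finishes day 18, plus 1-day gap → day 19); figure drafting (finishes day 16). That puts its earliest start at day 19; it finishes at 19 + 10 = day 29.
Every task is finished by day 29, which is no later than the deadline of 32, so the schedule is feasible.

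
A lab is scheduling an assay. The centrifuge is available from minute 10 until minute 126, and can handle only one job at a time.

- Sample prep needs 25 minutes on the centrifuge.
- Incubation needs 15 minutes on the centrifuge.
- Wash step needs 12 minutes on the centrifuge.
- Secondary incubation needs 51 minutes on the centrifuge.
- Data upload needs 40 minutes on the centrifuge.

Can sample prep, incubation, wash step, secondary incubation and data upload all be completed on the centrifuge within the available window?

The centrifuge window is 126 − 10 = 116 minutes.
Running back to back, the jobs need 25 + 15 + 12 + 51 + 40 = 143 minutes on the centrifuge.
Since 143 > 116, they cannot all fit.

No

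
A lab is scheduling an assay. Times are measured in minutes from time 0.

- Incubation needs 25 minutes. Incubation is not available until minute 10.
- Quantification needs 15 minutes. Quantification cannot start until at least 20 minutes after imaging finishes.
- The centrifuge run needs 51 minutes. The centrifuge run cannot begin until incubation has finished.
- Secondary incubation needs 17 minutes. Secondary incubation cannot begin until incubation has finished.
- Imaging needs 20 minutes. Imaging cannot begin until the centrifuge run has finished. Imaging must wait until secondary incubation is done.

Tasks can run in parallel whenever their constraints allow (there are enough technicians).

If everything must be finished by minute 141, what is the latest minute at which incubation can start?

Quantification must finish by minute 141; it takes 15 minutes, so it must start by 141 − 15 = minute 126.
Imaging has to be done before quantification (must start by minute 126, minus 20-minute gap → minute 106). That means finishing by minute 106, i.e. starting by 106 − 20 = minute 86.
The centrifuge run must finish before imaging (must start by minute 86). With a 51-minute duration, the centrifuge run must start by 86 − 51 = minute 35.
Secondary incubation has to be done before imaging (must start by minute 86). That means finishing by minute 86, i.e. starting by 86 − 17 = minute 69.
Incubation feeds the centrifuge run (must start by minute 35); secondary incubation (must start by minute 69). Taking the minimum, incubation must finish by minute 35 and start by 35 − 25 = minute 10.

10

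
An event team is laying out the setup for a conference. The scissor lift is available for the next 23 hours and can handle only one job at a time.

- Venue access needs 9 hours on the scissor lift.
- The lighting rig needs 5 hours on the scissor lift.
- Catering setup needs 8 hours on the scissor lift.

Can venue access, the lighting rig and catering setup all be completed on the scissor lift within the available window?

Yes

Running back to back, the jobs need 9 + 5 + 8 = 22 hours on the scissor lift.
Since 22 ≤ 23, they fit within the window.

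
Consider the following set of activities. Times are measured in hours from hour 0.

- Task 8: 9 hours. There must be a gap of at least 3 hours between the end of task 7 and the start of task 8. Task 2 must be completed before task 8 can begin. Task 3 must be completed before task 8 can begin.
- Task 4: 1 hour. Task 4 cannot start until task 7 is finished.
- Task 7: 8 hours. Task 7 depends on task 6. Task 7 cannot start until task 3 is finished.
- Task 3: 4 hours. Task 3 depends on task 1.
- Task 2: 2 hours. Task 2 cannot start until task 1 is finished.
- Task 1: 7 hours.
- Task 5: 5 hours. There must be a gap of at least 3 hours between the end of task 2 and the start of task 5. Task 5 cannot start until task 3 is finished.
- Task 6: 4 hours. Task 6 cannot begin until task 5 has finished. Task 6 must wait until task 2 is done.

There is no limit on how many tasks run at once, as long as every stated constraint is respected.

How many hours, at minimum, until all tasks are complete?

Nothing blocks task 1, so it runs from hour 0 to hour 7.
Task 3 waits on task 1 (finishes hour 7), so it starts at hour 7 and finishes at 7 + 4 = hour 11.
Task 2 waits on task 1 (finishes hour 7), so it starts at hour 7 and finishes at 7 + 2 = hour 9.
Task 5 has to wait for task 2 (finishes hour 9, plus 3-hour gap → hour 12); task 3 (finishes hour 11). The latest of these is hour 12, so task 5 runs hour 12 to 12 + 5 = hour 17.
For task 6: task 5 (finishes hour 17); task 2 (finishes hour 9). Taking the maximum gives a start of hour 17, and it finishes at 17 + 4 = hour 21.
Task 7 needs all of task 6 (finishes hour 21); task 3 (finishes hour 11). That puts its earliest start at hour 21; it finishes at 21 + 8 = hour 29.
Task 8 needs all of task 7 (finishes hour 29, plus 3-hour gap → hour 32); task 2 (finishes hour 9); task 3 (finishes hour 11). That puts its earliest start at hour 32; it finishes at 32 + 9 = hour 41.
Task 4 cannot begin until task 7 (finishes hour 29). It runs from hour 29 to 29 + 1 = hour 30.
All tasks are finished once the last one completes. Finish times: Task 1 at 7, Task 2 at 9, Task 3 at 11, Task 4 at 30, Task 5 at 17, Task 6 at 21, Task 7 at 29, Task 8 at 41. The latest is hour 41.

41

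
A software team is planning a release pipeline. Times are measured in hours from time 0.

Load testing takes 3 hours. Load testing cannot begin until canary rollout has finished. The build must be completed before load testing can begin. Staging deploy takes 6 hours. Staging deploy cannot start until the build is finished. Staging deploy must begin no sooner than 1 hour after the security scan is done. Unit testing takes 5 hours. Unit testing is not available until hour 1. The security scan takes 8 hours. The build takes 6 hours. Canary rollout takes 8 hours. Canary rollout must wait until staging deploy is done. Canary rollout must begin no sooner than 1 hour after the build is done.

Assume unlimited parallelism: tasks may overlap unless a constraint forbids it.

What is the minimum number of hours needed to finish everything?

26

Nothing blocks the security scan, so it runs from hour 0 to hour 8.
Unit testing cannot begin until its own release at hour 1. It runs from hour 1 to 1 + 5 = hour 6.
The build has no prerequisites, so it starts at hour 0 and finishes at hour 6.
For staging deploy: the build (finishes hour 6); the security scan (finishes hour 8, plus 1-hour gap → hour 9). Taking the maximum gives a start of hour 9, and it finishes at 9 + 6 = hour 15.
For canary rollout: staging deploy (finishes hour 15); the build (finishes hour 6, plus 1-hour gap → hour 7). Taking the maximum gives a start of hour 15, and it finishes at 15 + 8 = hour 23.
Load testing needs all of canary rollout (finishes hour 23); the build (finishes hour 6). That puts its earliest start at hour 23; it finishes at 23 + 3 = hour 26.
All tasks are finished once the last one completes. Finish times: The build at 6, Unit testing at 6, The security scan at 8, Staging deploy at 15, Canary rollout at 23, Load testing at 26. The latest is hour 26.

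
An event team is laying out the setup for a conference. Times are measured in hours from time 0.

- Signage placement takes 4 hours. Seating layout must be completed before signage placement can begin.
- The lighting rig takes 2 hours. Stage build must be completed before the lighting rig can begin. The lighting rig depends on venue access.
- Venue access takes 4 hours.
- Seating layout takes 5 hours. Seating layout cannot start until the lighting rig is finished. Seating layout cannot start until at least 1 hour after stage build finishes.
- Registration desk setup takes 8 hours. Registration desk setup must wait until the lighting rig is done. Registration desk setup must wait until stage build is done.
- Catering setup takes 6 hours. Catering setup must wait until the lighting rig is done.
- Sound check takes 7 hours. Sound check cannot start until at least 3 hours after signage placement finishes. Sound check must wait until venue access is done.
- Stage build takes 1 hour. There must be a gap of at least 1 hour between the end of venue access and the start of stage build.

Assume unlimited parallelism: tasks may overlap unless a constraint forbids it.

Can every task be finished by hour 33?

Yes

Venue access can start immediately at hour 0; it finishes at hour 4.
Stage build cannot begin until venue access (finishes hour 4, plus 1-hour gap → hour 5). It runs from hour 5 to 5 + 1 = hour 6.
For the lighting rig: stage build (finishes hour 6); venue access (finishes hour 4). Taking the maximum gives a start of hour 6, and it finishes at 6 + 2 = hour 8.
After the lighting rig (finishes hour 8), catering setup can start at hour 8 and finishes at hour 14.
Registration desk setup cannot start until the lighting rig (finishes hour 8); stage build (finishes hour 6). The controlling bound is hour 8, so registration desk setup finishes at 8 + 8 = hour 16.
Seating layout needs all of the lighting rig (finishes hour 8); stage build (finishes hour 6, plus 1-hour gap → hour 7). That puts its earliest start at hour 8; it finishes at 8 + 5 = hour 13.
Signage placement cannot begin until seating layout (finishes hour 13). It runs from hour 13 to 13 + 4 = hour 17.
Sound check cannot start until signage placement (finishes hour 17, plus 3-hour gap → hour 20); venue access (finishes hour 4). The controlling bound is hour 20, so sound check finishes at 20 + 7 = hour 27.
Every task is finished by hour 27, which is no later than the deadline of 33, so the schedule is feasible.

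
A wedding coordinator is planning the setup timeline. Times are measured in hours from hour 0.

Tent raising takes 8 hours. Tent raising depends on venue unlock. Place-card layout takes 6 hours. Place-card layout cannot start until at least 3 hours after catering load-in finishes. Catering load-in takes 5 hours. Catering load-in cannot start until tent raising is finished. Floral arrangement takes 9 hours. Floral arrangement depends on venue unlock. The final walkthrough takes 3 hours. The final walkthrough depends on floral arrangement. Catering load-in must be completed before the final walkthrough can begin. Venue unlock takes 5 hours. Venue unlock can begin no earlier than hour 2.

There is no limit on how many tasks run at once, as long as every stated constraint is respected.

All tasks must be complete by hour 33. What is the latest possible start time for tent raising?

11

To finish by hour 33, place-card layout (duration 6) must start no later than hour 27.
The final walkthrough has no dependents, so it just needs to finish by hour 33. Starting by 33 − 3 = hour 30 achieves that.
Catering load-in has several dependents: place-card layout (must start by hour 27, minus 3-hour gap → hour 24); the final walkthrough (must start by hour 30). The earliest of those limits is hour 24, so catering load-in must start by 24 − 5 = hour 19.
Tent raising feeds into catering load-in (must start by hour 19); so tent raising must finish by hour 19 and therefore start by hour 11.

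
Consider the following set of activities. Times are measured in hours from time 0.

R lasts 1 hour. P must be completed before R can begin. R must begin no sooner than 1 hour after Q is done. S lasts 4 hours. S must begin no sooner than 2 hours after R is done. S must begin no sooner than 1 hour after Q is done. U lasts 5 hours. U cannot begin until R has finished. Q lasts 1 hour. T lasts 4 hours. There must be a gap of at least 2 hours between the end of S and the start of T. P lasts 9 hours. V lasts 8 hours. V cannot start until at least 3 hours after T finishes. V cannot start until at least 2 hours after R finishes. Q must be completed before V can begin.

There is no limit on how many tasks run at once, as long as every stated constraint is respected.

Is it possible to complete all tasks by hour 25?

No

Nothing blocks Q, so it runs from hour 0 to hour 1.
Nothing blocks P, so it runs from hour 0 to hour 9.
R needs all of P (finishes hour 9); Q (finishes hour 1, plus 1-hour gap → hour 2). That puts its earliest start at hour 9; it finishes at 9 + 1 = hour 10.
U cannot begin until R (finishes hour 10). It runs from hour 10 to 10 + 5 = hour 15.
S cannot start until R (finishes hour 10, plus 2-hour gap → hour 12); Q (finishes hour 1, plus 1-hour gap → hour 2). The controlling bound is hour 12, so S finishes at 12 + 4 = hour 16.
T cannot begin until S (finishes hour 16, plus 2-hour gap → hour 18). It runs from hour 18 to 18 + 4 = hour 22.
For V: T (finishes hour 22, plus 3-hour gap → hour 25); R (finishes hour 10, plus 2-hour gap → hour 12); Q (finishes hour 1). Taking the maximum gives a start of hour 25, and it finishes at 25 + 8 = hour 33.
The earliest everything can be done is hour 33, which is after the deadline of 25, so it is not possible.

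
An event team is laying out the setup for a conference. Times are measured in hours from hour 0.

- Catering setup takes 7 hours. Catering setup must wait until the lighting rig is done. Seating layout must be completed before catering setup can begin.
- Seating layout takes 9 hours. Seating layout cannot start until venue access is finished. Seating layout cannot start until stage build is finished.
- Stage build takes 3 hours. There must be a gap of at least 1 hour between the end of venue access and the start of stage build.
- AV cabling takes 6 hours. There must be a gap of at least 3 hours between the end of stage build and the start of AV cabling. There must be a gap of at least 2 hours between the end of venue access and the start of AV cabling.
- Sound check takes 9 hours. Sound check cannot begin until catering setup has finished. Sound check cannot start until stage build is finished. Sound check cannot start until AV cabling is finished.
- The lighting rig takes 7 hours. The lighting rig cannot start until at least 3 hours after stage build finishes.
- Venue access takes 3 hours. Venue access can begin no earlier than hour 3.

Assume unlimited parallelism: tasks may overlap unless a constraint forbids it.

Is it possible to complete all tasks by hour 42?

Venue access waits on its own release at hour 3, so it starts at hour 3 and finishes at 3 + 3 = hour 6.
After venue access (finishes hour 6, plus 1-hour gap → hour 7), stage build can start at hour 7 and finishes at hour 10.
Seating layout has to wait for venue access (finishes hour 6); stage build (finishes hour 10). The latest of these is hour 10, so seating layout runs hour 10 to 10 + 9 = hour 19.
AV cabling has to wait for stage build (finishes hour 10, plus 3-hour gap → hour 13); venue access (finishes hour 6, plus 2-hour gap → hour 8). The latest of these is hour 13, so AV cabling runs hour 13 to 13 + 6 = hour 19.
The lighting rig waits on stage build (finishes hour 10, plus 3-hour gap → hour 13), so it starts at hour 13 and finishes at 13 + 7 = hour 20.
Catering setup cannot start until the lighting rig (finishes hour 20); seating layout (finishes hour 19). The controlling bound is hour 20, so catering setup finishes at 20 + 7 = hour 27.
Sound check has to wait for catering setup (finishes hour 27); stage build (finishes hour 10); AV cabling (finishes hour 19). The latest of these is hour 27, so sound check runs hour 27 to 27 + 9 = hour 36.
Every task is finished by hour 36, which is no later than the deadline of 42, so the schedule is feasible.

Yes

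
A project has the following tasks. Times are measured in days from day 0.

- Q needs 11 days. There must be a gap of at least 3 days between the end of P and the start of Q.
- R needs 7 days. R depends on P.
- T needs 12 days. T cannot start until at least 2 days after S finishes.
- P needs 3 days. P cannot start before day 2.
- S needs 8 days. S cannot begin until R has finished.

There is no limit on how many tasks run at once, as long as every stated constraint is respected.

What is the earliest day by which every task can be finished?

34

After its own release at day 2, P can start at day 2 and finishes at day 5.
R waits on P (finishes day 5), so it starts at day 5 and finishes at 5 + 7 = day 12.
After R (finishes day 12), S can start at day 12 and finishes at day 20.
After S (finishes day 20, plus 2-day gap → day 22), T can start at day 22 and finishes at day 34.
After P (finishes day 5, plus 3-day gap → day 8), Q can start at day 8 and finishes at day 19.
All tasks are finished once the last one completes. Finish times: P at 5, Q at 19, R at 12, S at 20, T at 34. The latest is day 34.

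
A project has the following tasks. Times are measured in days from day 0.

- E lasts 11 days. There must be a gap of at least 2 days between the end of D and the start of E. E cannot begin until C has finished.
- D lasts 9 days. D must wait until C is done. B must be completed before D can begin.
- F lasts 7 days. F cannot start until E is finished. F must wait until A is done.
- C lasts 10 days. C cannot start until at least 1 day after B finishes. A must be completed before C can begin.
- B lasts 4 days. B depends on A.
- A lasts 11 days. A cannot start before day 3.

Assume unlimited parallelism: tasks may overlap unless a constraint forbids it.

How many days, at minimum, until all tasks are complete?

After its own release at day 3, A can start at day 3 and finishes at day 14.
After A (finishes day 14), B can start at day 14 and finishes at day 18.
C has to wait for B (finishes day 18, plus 1-day gap → day 19); A (finishes day 14). The latest of these is day 19, so C runs day 19 to 19 + 10 = day 29.
D needs all of C (finishes day 29); B (finishes day 18). That puts its earliest start at day 29; it finishes at 29 + 9 = day 38.
E needs all of D (finishes day 38, plus 2-day gap → day 40); C (finishes day 29). That puts its earliest start at day 40; it finishes at 40 + 11 = day 51.
F has to wait for E (finishes day 51); A (finishes day 14). The latest of these is day 51, so F runs day 51 to 51 + 7 = day 58.
All tasks are finished once the last one completes. Finish times: A at 14, B at 18, C at 29, D at 38, E at 51, F at 58. The latest is day 58.

58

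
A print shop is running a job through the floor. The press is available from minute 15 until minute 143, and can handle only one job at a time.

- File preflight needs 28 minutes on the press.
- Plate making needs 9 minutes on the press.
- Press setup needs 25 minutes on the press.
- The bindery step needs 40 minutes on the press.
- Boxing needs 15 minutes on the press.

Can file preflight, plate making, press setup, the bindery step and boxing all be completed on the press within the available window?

Yes

The press window is 143 − 15 = 128 minutes.
Running back to back, the jobs need 28 + 9 + 25 + 40 + 15 = 117 minutes on the press.
Since 117 ≤ 128, they fit within the window.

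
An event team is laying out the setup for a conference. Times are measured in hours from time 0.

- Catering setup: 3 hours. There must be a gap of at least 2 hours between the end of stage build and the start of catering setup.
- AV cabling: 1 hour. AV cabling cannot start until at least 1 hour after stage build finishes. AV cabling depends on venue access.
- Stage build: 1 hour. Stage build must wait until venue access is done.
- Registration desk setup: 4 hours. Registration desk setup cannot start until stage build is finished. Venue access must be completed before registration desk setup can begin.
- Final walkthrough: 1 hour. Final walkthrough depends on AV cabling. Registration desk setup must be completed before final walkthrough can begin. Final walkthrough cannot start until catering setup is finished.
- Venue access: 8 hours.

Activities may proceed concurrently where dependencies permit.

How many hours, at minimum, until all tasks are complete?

15

Nothing blocks venue access, so it runs from hour 0 to hour 8.
After venue access (finishes hour 8), stage build can start at hour 8 and finishes at hour 9.
Catering setup waits on stage build (finishes hour 9, plus 2-hour gap → hour 11), so it starts at hour 11 and finishes at 11 + 3 = hour 14.
Registration desk setup cannot start until stage build (finishes hour 9); venue access (finishes hour 8). The controlling bound is hour 9, so registration desk setup finishes at 9 + 4 = hour 13.
For AV cabling: stage build (finishes hour 9, plus 1-hour gap → hour 10); venue access (finishes hour 8). Taking the maximum gives a start of hour 10, and it finishes at 10 + 1 = hour 11.
Final walkthrough needs all of AV cabling (finishes hour 11); registration desk setup (finishes hour 13); catering setup (finishes hour 14). That puts its earliest start at hour 14; it finishes at 14 + 1 = hour 15.
All tasks are finished once the last one completes. Finish times: Venue access at 8, Stage build at 9, AV cabling at 11, Registration desk setup at 13, Catering setup at 14, Final walkthrough at 15. The latest is hour 15.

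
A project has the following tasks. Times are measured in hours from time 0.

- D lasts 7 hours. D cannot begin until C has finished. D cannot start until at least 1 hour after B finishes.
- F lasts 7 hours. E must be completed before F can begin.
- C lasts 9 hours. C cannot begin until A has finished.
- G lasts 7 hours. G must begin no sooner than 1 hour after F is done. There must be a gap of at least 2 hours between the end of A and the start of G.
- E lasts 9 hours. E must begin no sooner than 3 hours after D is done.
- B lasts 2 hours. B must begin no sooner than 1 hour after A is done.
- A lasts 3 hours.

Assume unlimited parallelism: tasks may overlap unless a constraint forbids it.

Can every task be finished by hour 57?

Nothing blocks A, so it runs from hour 0 to hour 3.
C cannot begin until A (finishes hour 3). It runs from hour 3 to 3 + 9 = hour 12.
B waits on A (finishes hour 3, plus 1-hour gap → hour 4), so it starts at hour 4 and finishes at 4 + 2 = hour 6.
D has to wait for C (finishes hour 12); B (finishes hour 6, plus 1-hour gap → hour 7). The latest of these is hour 12, so D runs hour 12 to 12 + 7 = hour 19.
After D (finishes hour 19, plus 3-hour gap → hour 22), E can start at hour 22 and finishes at hour 31.
F cannot begin until E (finishes hour 31). It runs from hour 31 to 31 + 7 = hour 38.
For G: F (finishes hour 38, plus 1-hour gap → hour 39); A (finishes hour 3, plus 2-hour gap → hour 5). Taking the maximum gives a start of hour 39, and it finishes at 39 + 7 = hour 46.
Every task is finished by hour 46, which is no later than the deadline of 57, so the schedule is feasible.

Yes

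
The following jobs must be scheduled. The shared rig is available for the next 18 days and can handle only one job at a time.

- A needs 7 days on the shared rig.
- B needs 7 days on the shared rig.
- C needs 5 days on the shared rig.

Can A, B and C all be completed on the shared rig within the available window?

No

Running back to back, the jobs need 7 + 7 + 5 = 19 days on the shared rig.
Since 19 > 18, they cannot all fit.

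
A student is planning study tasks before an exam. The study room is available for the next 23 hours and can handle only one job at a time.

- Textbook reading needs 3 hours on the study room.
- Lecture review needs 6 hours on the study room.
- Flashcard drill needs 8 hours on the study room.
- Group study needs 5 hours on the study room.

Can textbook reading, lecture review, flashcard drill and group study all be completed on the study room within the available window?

Yes

Running back to back, the jobs need 3 + 6 + 8 + 5 = 22 hours on the study room.
Since 22 ≤ 23, they fit within the window.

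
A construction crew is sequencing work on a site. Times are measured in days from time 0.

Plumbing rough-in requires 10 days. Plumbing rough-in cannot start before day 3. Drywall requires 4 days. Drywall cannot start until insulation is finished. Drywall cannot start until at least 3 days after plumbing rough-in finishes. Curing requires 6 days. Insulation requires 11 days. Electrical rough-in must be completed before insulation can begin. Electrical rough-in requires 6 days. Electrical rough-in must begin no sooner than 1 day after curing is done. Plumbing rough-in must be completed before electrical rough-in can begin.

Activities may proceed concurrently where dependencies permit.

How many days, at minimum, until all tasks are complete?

34

Plumbing rough-in waits on its own release at day 3, so it starts at day 3 and finishes at 3 + 10 = day 13.
Curing has no prerequisites, so it starts at day 0 and finishes at day 6.
Electrical rough-in has to wait for curing (finishes day 6, plus 1-day gap → day 7); plumbing rough-in (finishes day 13). The latest of these is day 13, so electrical rough-in runs day 13 to 13 + 6 = day 19.
After electrical rough-in (finishes day 19), insulation can start at day 19 and finishes at day 30.
Drywall cannot start until insulation (finishes day 30); plumbing rough-in (finishes day 13, plus 3-day gap → day 16). The controlling bound is day 30, so drywall finishes at 30 + 4 = day 34.
All tasks are finished once the last one completes. Finish times: Curing at 6, Plumbing rough-in at 13, Electrical rough-in at 19, Insulation at 30, Drywall at 34. The latest is day 34.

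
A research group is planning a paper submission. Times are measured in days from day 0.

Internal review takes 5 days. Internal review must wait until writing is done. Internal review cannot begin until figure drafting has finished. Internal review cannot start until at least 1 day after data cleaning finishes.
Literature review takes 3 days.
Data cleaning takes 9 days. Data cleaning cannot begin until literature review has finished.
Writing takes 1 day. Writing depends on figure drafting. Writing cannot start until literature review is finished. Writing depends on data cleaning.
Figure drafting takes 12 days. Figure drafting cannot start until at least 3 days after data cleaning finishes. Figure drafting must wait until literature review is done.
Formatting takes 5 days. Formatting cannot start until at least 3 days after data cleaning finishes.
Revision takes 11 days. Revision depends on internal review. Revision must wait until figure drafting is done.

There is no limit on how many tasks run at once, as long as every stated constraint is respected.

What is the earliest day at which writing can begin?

27

Nothing blocks literature review, so it runs from day 0 to day 3.
Data cleaning cannot begin until literature review (finishes day 3). It runs from day 3 to 3 + 9 = day 12.
For figure drafting: data cleaning (finishes day 12, plus 3-day gap → day 15); literature review (finishes day 3). Taking the maximum gives a start of day 15, and it finishes at 15 + 12 = day 27.
Writing waits on figure drafting (finishes day 27); literature review (finishes day 3); data cleaning (finishes day 12). The latest of these is day 27, which is the earliest writing can start.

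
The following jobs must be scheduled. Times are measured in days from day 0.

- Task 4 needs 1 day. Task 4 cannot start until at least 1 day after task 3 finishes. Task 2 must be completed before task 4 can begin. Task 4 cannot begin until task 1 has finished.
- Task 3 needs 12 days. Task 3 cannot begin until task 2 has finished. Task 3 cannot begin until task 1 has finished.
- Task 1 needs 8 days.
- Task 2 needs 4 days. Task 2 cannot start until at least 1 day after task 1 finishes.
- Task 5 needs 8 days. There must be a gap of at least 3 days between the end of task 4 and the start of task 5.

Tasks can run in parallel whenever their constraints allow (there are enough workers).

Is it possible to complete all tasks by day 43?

Yes

Nothing blocks task 1, so it runs from day 0 to day 8.
Task 2 waits on task 1 (finishes day 8, plus 1-day gap → day 9), so it starts at day 9 and finishes at 9 + 4 = day 13.
For task 3: task 2 (finishes day 13); task 1 (finishes day 8). Taking the maximum gives a start of day 13, and it finishes at 13 + 12 = day 25.
Task 4 has to wait for task 3 (finishes day 25, plus 1-day gap → day 26); task 2 (finishes day 13); task 1 (finishes day 8). The latest of these is day 26, so task 4 runs day 26 to 26 + 1 = day 27.
Task 5 waits on task 4 (finishes day 27, plus 3-day gap → day 30), so it starts at day 30 and finishes at 30 + 8 = day 38.
Every task is finished by day 38, which is no later than the deadline of 43, so the schedule is feasible.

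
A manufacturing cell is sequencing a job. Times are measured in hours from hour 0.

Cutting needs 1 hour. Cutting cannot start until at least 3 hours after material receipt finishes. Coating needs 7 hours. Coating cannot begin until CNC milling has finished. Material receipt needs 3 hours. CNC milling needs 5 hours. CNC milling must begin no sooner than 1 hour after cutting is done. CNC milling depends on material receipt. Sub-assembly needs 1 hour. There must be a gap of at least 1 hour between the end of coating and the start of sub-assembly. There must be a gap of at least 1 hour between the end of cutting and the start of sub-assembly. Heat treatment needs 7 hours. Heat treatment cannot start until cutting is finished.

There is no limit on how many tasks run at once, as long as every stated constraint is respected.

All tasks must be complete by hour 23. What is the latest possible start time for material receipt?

1

Sub-assembly has no dependents, so it just needs to finish by hour 23. Starting by 23 − 1 = hour 22 achieves that.
Coating must finish before sub-assembly (must start by hour 22, minus 1-hour gap → hour 21). With a 7-hour duration, coating must start by 21 − 7 = hour 14.
CNC milling feeds into coating (must start by hour 14); so CNC milling must finish by hour 14 and therefore start by hour 9.
Heat treatment must finish by hour 23; it takes 7 hours, so it must start by 23 − 7 = hour 16.
Cutting has several dependents: CNC milling (must start by hour 9, minus 1-hour gap → hour 8); heat treatment (must start by hour 16); sub-assembly (must start by hour 22, minus 1-hour gap → hour 21). The earliest of those limits is hour 8, so cutting must start by 8 − 1 = hour 7.
Material receipt has several dependents: cutting (must start by hour 7, minus 3-hour gap → hour 4); CNC milling (must start by hour 9). The earliest of those limits is hour 4, so material receipt must start by 4 − 3 = hour 1.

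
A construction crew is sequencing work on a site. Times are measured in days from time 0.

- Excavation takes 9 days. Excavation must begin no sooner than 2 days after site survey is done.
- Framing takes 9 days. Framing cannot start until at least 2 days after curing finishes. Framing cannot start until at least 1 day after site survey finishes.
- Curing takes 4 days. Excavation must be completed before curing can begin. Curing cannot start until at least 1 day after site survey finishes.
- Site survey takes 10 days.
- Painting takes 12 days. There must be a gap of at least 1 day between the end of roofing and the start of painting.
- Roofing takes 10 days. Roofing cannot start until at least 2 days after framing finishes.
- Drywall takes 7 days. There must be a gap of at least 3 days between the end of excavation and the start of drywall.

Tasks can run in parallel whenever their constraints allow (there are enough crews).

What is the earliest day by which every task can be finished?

61

Nothing blocks site survey, so it runs from day 0 to day 10.
Excavation cannot begin until site survey (finishes day 10, plus 2-day gap → day 12). It runs from day 12 to 12 + 9 = day 21.
After excavation (finishes day 21, plus 3-day gap → day 24), drywall can start at day 24 and finishes at day 31.
Curing has to wait for excavation (finishes day 21); site survey (finishes day 10, plus 1-day gap → day 11). The latest of these is day 21, so curing runs day 21 to 21 + 4 = day 25.
Framing has to wait for curing (finishes day 25, plus 2-day gap → day 27); site survey (finishes day 10, plus 1-day gap → day 11). The latest of these is day 27, so framing runs day 27 to 27 + 9 = day 36.
Roofing waits on framing (finishes day 36, plus 2-day gap → day 38), so it starts at day 38 and finishes at 38 + 10 = day 48.
Painting cannot begin until roofing (finishes day 48, plus 1-day gap → day 49). It runs from day 49 to 49 + 12 = day 61.
All tasks are finished once the last one completes. Finish times: Site survey at 10, Excavation at 21, Curing at 25, Framing at 36, Roofing at 48, Drywall at 31, Painting at 61. The latest is day 61.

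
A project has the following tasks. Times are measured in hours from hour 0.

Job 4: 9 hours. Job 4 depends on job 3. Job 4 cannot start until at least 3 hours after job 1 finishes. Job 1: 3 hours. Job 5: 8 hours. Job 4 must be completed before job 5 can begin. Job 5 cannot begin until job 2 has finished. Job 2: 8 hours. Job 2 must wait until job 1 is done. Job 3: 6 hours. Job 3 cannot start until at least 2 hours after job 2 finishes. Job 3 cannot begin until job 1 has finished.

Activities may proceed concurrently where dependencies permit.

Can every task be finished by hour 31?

Job 1 can start immediately at hour 0; it finishes at hour 3.
Job 2 waits on job 1 (finishes hour 3), so it starts at hour 3 and finishes at 3 + 8 = hour 11.
For job 3: job 2 (finishes hour 11, plus 2-hour gap → hour 13); job 1 (finishes hour 3). Taking the maximum gives a start of hour 13, and it finishes at 13 + 6 = hour 19.
For job 4: job 3 (finishes hour 19); job 1 (finishes hour 3, plus 3-hour gap → hour 6). Taking the maximum gives a start of hour 19, and it finishes at 19 + 9 = hour 28.
For job 5: job 4 (finishes hour 28); job 2 (finishes hour 11). Taking the maximum gives a start of hour 28, and it finishes at 28 + 8 = hour 36.
The earliest everything can be done is hour 36, which is after the deadline of 31, so it is not possible.

No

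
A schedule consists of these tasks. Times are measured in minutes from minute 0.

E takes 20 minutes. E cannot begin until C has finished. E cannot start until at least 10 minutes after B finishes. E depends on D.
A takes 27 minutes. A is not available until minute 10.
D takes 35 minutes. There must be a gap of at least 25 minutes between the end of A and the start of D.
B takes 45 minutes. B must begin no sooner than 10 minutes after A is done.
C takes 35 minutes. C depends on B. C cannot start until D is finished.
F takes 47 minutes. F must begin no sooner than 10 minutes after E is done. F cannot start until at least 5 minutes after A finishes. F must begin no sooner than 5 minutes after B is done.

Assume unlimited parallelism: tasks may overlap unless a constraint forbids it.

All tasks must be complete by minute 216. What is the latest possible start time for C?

104

To finish by minute 216, F (duration 47) must start no later than minute 169.
E must finish before F (must start by minute 169, minus 10-minute gap → minute 159). With a 20-minute duration, E must start by 159 − 20 = minute 139.
C has to be done before E (must start by minute 139). That means finishing by minute 139, i.e. starting by 139 − 35 = minute 104.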